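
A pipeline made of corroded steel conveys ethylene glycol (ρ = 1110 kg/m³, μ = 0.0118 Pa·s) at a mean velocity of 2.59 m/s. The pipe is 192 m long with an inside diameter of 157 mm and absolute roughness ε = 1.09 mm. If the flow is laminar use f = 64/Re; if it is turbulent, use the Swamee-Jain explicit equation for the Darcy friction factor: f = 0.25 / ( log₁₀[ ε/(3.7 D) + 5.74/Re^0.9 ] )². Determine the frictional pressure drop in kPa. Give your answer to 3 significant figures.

ΔP ≈ 164 kPa

Reynolds number Re = ρVD/μ = 1110 · 2.59 · 0.157 / 0.0118 = 3.825e+04.
Re > 4000 → turbulent. Relative roughness ε/D = 0.00109/0.157 = 0.00694. Swamee-Jain: f = 0.25/(log₁₀[0.00694/3.7 + 5.74/3.825e+04^0.9])² = 0.25/(log₁₀[0.00188 + 0.000431])² = 0.25/(-2.637)² = 0.03596.
Darcy-Weisbach: ΔP = f(L/D)(ρV²/2) = 0.03596·(192/0.157)·(1110·2.59²/2) = 0.03596·1223·3723 = 1.637e+05 Pa.
ΔP = 1.637e+05 Pa = 164 kPa.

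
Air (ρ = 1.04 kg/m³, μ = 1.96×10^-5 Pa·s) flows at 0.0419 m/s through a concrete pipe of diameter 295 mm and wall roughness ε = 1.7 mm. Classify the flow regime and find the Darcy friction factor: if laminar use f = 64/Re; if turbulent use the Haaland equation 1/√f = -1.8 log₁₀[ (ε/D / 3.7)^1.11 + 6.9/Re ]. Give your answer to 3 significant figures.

Re = ρVD/μ = 1.04·0.0419·0.295/1.96e-05 = 655.9.
Re < 2300 → laminar, so f = 64/Re = 0.09758 (roughness is irrelevant in laminar flow).

f ≈ 0.0976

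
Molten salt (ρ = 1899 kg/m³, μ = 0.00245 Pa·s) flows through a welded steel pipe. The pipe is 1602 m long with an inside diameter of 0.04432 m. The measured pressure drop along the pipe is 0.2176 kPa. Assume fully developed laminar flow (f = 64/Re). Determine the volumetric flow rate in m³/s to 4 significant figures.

For laminar flow, f = 64/Re with Re = ρVD/μ, so Darcy-Weisbach reduces to ΔP = 32μLV/D². Solving for V: V = ΔP·D²/(32μL) = 217.6·(0.04432)²/(32·0.00245·1602) = 0.003403 m/s.
Check: Re = ρVD/μ = 1899·0.003403·0.04432/0.00245 = 116.9 < 2300, so the laminar assumption holds.
Q = V·A = 0.003403·(π/4·0.04432²) = 5.25e-06 m³/s = 5.250×10^-6 m³/s.

Q ≈ 5.250×10^-6 m³/s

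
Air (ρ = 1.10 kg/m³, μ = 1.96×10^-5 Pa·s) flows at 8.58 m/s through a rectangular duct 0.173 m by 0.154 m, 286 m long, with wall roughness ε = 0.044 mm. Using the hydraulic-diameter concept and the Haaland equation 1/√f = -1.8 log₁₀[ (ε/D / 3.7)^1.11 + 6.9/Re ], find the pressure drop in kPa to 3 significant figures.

ΔP ≈ 1.41 kPa

Hydraulic diameter D_h = 4A/P = 4·(0.173·0.154)/(2·(0.173+0.154)) = 0.1066/0.654 = 0.1629 m.
Re = ρVD_h/μ = 1.1·8.58·0.1629/1.96e-05 = 7.846e+04.
ε/D_h = 4.4e-05/0.1629 = 0.00027; Haaland gives 1/√f = -1.8 log₁₀[2.56e-05+8.79e-05] = 7.101, so f = 0.01983.
ΔP = f(L/D_h)(ρV²/2) = 0.01983·286/0.1629·40.49 = 1409 Pa.
ΔP = 1.41 kPa.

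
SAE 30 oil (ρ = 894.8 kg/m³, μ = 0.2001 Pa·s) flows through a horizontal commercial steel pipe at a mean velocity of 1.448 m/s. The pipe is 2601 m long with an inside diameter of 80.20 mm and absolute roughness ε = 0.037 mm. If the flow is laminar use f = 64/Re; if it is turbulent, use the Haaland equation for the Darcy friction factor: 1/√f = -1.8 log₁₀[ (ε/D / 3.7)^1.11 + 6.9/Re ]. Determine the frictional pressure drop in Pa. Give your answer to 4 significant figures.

ΔP ≈ 3749000 Pa

Reynolds number Re = ρVD/μ = 894.8 · 1.448 · 0.0802 / 0.2 = 519.3.
Re < 2300 → laminar flow, so f = 64/Re = 64/519.3 = 0.1232 (the turbulent correlation is not needed).
Darcy-Weisbach: ΔP = f(L/D)(ρV²/2) = 0.1232·(2601/0.0802)·(894.8·1.448²/2) = 0.1232·3.243e+04·938.1 = 3.749e+06 Pa.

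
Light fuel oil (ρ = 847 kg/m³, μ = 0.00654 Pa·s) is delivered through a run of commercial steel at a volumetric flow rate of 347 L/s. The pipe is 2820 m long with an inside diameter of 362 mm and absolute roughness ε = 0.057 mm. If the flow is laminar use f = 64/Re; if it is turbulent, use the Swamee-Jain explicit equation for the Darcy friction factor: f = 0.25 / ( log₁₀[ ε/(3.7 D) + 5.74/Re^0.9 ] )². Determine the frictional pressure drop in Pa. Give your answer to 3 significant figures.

Q = 347 L/s = 347/1000 = 0.347 m³/s.
Cross-sectional area A = πD²/4 = π(0.362)²/4 = 0.1029 m²; mean velocity V = Q/A = 0.347/0.1029 = 3.371 m/s.
Reynolds number Re = ρVD/μ = 847 · 3.371 · 0.362 / 0.00654 = 1.581e+05.
Re > 4000 → turbulent. Relative roughness ε/D = 5.7e-05/0.362 = 0.000157. Swamee-Jain: f = 0.25/(log₁₀[0.000157/3.7 + 5.74/1.581e+05^0.9])² = 0.25/(log₁₀[4.26e-05 + 0.00012])² = 0.25/(-3.788)² = 0.01742.
Darcy-Weisbach: ΔP = f(L/D)(ρV²/2) = 0.01742·(2820/0.362)·(847·3.371²/2) = 0.01742·7790·4814 = 6.532e+05 Pa.

ΔP ≈ 653000 Pa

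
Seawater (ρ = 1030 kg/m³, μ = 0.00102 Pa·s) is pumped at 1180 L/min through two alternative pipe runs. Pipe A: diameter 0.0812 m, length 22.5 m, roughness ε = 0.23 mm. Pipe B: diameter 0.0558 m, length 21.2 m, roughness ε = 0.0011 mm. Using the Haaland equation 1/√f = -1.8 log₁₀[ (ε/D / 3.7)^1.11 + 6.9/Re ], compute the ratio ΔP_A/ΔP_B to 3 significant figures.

Pipe A: V = Q/A = 0.01967/0.005178 = 3.798 m/s; Re = 3.114e+05; ε/D = 0.00283; Haaland → f = 0.0262; ΔP_A = f(L/D)(ρV²/2) = 5.393e+04 Pa.
Pipe B: V = Q/A = 0.01967/0.002445 = 8.042 m/s; Re = 4.532e+05; ε/D = 1.97e-05; Haaland → f = 0.01351; ΔP_B = f(L/D)(ρV²/2) = 1.71e+05 Pa.
ΔP_A/ΔP_B = 5.393e+04/1.71e+05 = 0.315.

ΔP_A/ΔP_B ≈ 0.315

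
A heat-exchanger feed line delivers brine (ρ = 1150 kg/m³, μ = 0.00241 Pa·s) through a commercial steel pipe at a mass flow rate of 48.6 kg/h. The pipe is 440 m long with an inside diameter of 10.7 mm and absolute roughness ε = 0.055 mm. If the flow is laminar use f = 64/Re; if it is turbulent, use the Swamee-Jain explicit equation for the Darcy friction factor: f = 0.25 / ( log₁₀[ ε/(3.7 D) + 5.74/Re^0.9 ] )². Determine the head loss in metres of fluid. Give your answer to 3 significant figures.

ṁ = 48.6 kg/h = 48.6/3600 = 0.0135 kg/s.
A = πD²/4 = π(0.0107)²/4 = 8.992e-05 m²; mean velocity V = ṁ/(ρA) = 0.0135/(1150 · 8.992e-05) = 0.1306 m/s.
Reynolds number Re = ρVD/μ = 1150 · 0.1306 · 0.0107 / 0.00241 = 666.6.
Re < 2300 → laminar flow, so f = 64/Re = 64/666.6 = 0.09601 (the turbulent correlation is not needed).
Darcy-Weisbach: ΔP = f(L/D)(ρV²/2) = 0.09601·(440/0.0107)·(1150·0.1306²/2) = 0.09601·4.112e+04·9.8 = 3.869e+04 Pa.
Head loss h_f = ΔP/(ρg) = 3.869e+04/(1150·9.81) = 3.43 m.

h_f ≈ 3.43 m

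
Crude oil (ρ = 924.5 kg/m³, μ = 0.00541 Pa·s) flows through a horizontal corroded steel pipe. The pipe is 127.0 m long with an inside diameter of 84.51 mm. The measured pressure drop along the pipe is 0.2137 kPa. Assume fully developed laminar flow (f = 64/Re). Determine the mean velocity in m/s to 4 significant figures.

For laminar flow, f = 64/Re with Re = ρVD/μ, so Darcy-Weisbach reduces to ΔP = 32μLV/D². Solving for V: V = ΔP·D²/(32μL) = 213.7·(0.08451)²/(32·0.00541·127) = 0.06942 m/s.
Check: Re = ρVD/μ = 924.5·0.06942·0.08451/0.00541 = 1003 < 2300, so the laminar assumption holds.

V ≈ 0.06942 m/s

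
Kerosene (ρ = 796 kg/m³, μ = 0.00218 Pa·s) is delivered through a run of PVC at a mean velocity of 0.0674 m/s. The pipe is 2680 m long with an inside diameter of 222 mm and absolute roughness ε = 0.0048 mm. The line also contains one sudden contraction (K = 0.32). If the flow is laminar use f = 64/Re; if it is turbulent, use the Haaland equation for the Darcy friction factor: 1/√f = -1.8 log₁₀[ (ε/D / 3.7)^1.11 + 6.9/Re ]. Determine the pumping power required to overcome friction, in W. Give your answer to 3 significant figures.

P ≈ 2.09 W

Reynolds number Re = ρVD/μ = 796 · 0.0674 · 0.222 / 0.00218 = 5463.
Re > 4000 → turbulent. Relative roughness ε/D = 4.8e-06/0.222 = 2.16e-05. Haaland: 1/√f = -1.8 log₁₀[(2.16e-05/3.7)^1.11 + 6.9/5463] = -1.8 log₁₀[1.55e-06 + 0.00126] = 5.217, so f = 0.03675.
Total minor-loss coefficient ΣK = 1·0.32 = 0.32.
ΔP = [f·L/D + ΣK]·(ρV²/2) = [0.03675·2680/0.222 + 0.32]·(796·0.0674²/2) = [443.6 + 0.32]·1.808 = 802.7 Pa.
Q = V·A = 0.0674·0.03871 = 0.002609 m³/s.
Pumping power P = QΔP = 0.002609·802.7 = 2.094 W = 2.09 W.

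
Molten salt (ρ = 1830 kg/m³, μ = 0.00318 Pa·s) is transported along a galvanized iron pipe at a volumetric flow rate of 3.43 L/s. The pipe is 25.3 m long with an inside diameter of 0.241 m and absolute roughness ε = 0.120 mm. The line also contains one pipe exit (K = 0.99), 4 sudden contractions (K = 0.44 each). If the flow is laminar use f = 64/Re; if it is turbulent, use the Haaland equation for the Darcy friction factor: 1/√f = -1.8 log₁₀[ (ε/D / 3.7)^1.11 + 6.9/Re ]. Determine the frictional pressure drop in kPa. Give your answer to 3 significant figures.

ΔP ≈ 0.0311 kPa

Q = 3.43 L/s = 3.43/1000 = 0.00343 m³/s.
Cross-sectional area A = πD²/4 = π(0.241)²/4 = 0.04562 m²; mean velocity V = Q/A = 0.00343/0.04562 = 0.07519 m/s.
Reynolds number Re = ρVD/μ = 1830 · 0.07519 · 0.241 / 0.00318 = 1.043e+04.
Re > 4000 → turbulent. Relative roughness ε/D = 0.00012/0.241 = 0.000498. Haaland: 1/√f = -1.8 log₁₀[(0.000498/3.7)^1.11 + 6.9/1.043e+04] = -1.8 log₁₀[5.05e-05 + 0.000662] = 5.665, so f = 0.03116.
Total minor-loss coefficient ΣK = 1·0.99 + 4·0.44 = 2.75.
ΔP = [f·L/D + ΣK]·(ρV²/2) = [0.03116·25.3/0.241 + 2.75]·(1830·0.07519²/2) = [3.271 + 2.75]·5.173 = 31.15 Pa.
ΔP = 31.15 Pa = 0.0311 kPa.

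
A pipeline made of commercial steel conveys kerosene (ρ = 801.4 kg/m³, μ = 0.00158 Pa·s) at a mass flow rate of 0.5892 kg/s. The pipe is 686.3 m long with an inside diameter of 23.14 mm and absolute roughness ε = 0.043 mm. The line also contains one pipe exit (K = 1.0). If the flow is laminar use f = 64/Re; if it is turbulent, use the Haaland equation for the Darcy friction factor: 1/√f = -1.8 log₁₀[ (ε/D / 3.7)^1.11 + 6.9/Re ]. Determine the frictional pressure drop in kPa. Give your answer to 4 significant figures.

ΔP ≈ 1058 kPa

A = πD²/4 = π(0.02314)²/4 = 0.0004205 m²; mean velocity V = ṁ/(ρA) = 0.5892/(801.4 · 0.0004205) = 1.748 m/s.
Reynolds number Re = ρVD/μ = 801.4 · 1.748 · 0.02314 / 0.00158 = 2.052e+04.
Re > 4000 → turbulent. Relative roughness ε/D = 4.3e-05/0.02314 = 0.00186. Haaland: 1/√f = -1.8 log₁₀[(0.00186/3.7)^1.11 + 6.9/2.052e+04] = -1.8 log₁₀[0.000218 + 0.000336] = 5.862, so f = 0.0291.
Total minor-loss coefficient ΣK = 1·1 = 1.
ΔP = [f·L/D + ΣK]·(ρV²/2) = [0.0291·686.3/0.02314 + 1]·(801.4·1.748²/2) = [863.2 + 1]·1225 = 1.058e+06 Pa.
ΔP = 1.058e+06 Pa = 1058 kPa.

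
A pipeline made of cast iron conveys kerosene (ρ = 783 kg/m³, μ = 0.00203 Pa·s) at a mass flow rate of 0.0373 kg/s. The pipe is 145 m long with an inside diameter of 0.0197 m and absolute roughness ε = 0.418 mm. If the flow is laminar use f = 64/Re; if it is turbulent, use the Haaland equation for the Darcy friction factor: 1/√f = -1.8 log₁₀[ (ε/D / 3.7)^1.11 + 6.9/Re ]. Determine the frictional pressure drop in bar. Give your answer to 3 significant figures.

A = πD²/4 = π(0.0197)²/4 = 0.0003048 m²; mean velocity V = ṁ/(ρA) = 0.0373/(783 · 0.0003048) = 0.1563 m/s.
Reynolds number Re = ρVD/μ = 783 · 0.1563 · 0.0197 / 0.00203 = 1188.
Re < 2300 → laminar flow, so f = 64/Re = 64/1188 = 0.05389 (the turbulent correlation is not needed).
Darcy-Weisbach: ΔP = f(L/D)(ρV²/2) = 0.05389·(145/0.0197)·(783·0.1563²/2) = 0.05389·7360·9.563 = 3793 Pa.
ΔP = 3793 Pa = 0.0379 bar.

ΔP ≈ 0.0379 bar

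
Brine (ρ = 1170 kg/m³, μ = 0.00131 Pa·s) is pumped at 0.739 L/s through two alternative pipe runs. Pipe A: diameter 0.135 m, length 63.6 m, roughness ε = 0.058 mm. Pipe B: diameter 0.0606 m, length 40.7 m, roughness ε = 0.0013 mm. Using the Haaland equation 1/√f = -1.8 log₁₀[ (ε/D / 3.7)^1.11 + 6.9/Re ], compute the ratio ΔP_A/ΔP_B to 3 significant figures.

Pipe A: V = Q/A = 0.000739/0.01431 = 0.05163 m/s; Re = 6225; ε/D = 0.00043; Haaland → f = 0.03574; ΔP_A = f(L/D)(ρV²/2) = 26.25 Pa.
Pipe B: V = Q/A = 0.000739/0.002884 = 0.2562 m/s; Re = 1.387e+04; ε/D = 2.15e-05; Haaland → f = 0.02831; ΔP_B = f(L/D)(ρV²/2) = 730.2 Pa.
ΔP_A/ΔP_B = 26.25/730.2 = 0.0360.

ΔP_A/ΔP_B ≈ 0.0360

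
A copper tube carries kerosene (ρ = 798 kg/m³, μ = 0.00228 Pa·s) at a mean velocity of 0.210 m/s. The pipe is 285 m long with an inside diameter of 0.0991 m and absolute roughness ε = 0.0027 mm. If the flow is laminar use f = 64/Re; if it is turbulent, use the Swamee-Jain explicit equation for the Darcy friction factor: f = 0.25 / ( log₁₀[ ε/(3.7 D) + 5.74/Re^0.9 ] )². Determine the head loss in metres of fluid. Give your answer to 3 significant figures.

h_f ≈ 0.219 m

Reynolds number Re = ρVD/μ = 798 · 0.21 · 0.0991 / 0.00228 = 7284.
Re > 4000 → turbulent. Relative roughness ε/D = 2.7e-06/0.0991 = 2.72e-05. Swamee-Jain: f = 0.25/(log₁₀[2.72e-05/3.7 + 5.74/7284^0.9])² = 0.25/(log₁₀[7.36e-06 + 0.00192])² = 0.25/(-2.716)² = 0.0339.
Darcy-Weisbach: ΔP = f(L/D)(ρV²/2) = 0.0339·(285/0.0991)·(798·0.21²/2) = 0.0339·2876·17.6 = 1716 Pa.
Head loss h_f = ΔP/(ρg) = 1716/(798·9.81) = 0.219 m.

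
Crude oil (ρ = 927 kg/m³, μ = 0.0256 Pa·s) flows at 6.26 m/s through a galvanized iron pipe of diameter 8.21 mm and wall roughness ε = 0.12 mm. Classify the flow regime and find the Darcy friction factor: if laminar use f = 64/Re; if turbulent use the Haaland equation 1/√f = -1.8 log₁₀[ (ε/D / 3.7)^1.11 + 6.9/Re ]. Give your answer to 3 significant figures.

Re = ρVD/μ = 927·6.26·0.00821/0.0256 = 1861.
Re < 2300 → laminar, so f = 64/Re = 0.03439 (roughness is irrelevant in laminar flow).

f ≈ 0.0344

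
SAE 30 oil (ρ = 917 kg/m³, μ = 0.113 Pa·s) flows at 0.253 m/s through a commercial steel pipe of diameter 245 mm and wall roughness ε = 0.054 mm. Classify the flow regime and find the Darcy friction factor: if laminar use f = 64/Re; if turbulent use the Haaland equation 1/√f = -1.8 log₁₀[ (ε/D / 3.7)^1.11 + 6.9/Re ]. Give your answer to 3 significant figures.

Re = ρVD/μ = 917·0.253·0.245/0.113 = 503.
Re < 2300 → laminar, so f = 64/Re = 0.1272 (roughness is irrelevant in laminar flow).

f ≈ 0.127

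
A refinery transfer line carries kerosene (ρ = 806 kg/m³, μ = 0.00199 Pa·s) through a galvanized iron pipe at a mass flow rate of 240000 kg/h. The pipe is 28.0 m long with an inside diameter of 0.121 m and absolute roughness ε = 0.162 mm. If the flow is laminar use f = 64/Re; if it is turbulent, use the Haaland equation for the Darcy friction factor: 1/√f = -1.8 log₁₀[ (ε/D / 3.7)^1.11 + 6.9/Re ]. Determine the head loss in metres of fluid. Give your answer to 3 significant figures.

h_f ≈ 13.3 m

ṁ = 240000 kg/h = 240000/3600 = 66.67 kg/s.
A = πD²/4 = π(0.121)²/4 = 0.0115 m²; mean velocity V = ṁ/(ρA) = 66.67/(806 · 0.0115) = 7.193 m/s.
Reynolds number Re = ρVD/μ = 806 · 7.193 · 0.121 / 0.00199 = 3.525e+05.
Re > 4000 → turbulent. Relative roughness ε/D = 0.000162/0.121 = 0.00134. Haaland: 1/√f = -1.8 log₁₀[(0.00134/3.7)^1.11 + 6.9/3.525e+05] = -1.8 log₁₀[0.000151 + 1.96e-05] = 6.781, so f = 0.02175.
Darcy-Weisbach: ΔP = f(L/D)(ρV²/2) = 0.02175·(28/0.121)·(806·7.193²/2) = 0.02175·231.4·2.085e+04 = 1.049e+05 Pa.
Head loss h_f = ΔP/(ρg) = 1.049e+05/(806·9.81) = 13.3 m.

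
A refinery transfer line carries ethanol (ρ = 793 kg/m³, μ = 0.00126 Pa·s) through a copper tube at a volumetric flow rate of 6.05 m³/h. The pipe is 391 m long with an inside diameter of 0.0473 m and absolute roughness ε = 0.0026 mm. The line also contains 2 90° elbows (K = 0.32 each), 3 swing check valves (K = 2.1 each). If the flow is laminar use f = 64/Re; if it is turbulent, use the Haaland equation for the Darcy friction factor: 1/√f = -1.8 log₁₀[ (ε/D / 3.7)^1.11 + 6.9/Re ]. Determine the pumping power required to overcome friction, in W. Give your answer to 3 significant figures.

Q = 6.05 m³/h = 6.05/3600 = 0.001681 m³/s.
Cross-sectional area A = πD²/4 = π(0.0473)²/4 = 0.001757 m²; mean velocity V = Q/A = 0.001681/0.001757 = 0.9564 m/s.
Reynolds number Re = ρVD/μ = 793 · 0.9564 · 0.0473 / 0.00126 = 2.847e+04.
Re > 4000 → turbulent. Relative roughness ε/D = 2.6e-06/0.0473 = 5.5e-05. Haaland: 1/√f = -1.8 log₁₀[(5.5e-05/3.7)^1.11 + 6.9/2.847e+04] = -1.8 log₁₀[4.37e-06 + 0.000242] = 6.494, so f = 0.02371.
Total minor-loss coefficient ΣK = 2·0.32 + 3·2.1 = 6.94.
ΔP = [f·L/D + ΣK]·(ρV²/2) = [0.02371·391/0.0473 + 6.94]·(793·0.9564²/2) = [196 + 6.94]·362.7 = 7.361e+04 Pa.
Pumping power P = QΔP = 0.001681·7.361e+04 = 123.7 W = 124 W.

P ≈ 124 W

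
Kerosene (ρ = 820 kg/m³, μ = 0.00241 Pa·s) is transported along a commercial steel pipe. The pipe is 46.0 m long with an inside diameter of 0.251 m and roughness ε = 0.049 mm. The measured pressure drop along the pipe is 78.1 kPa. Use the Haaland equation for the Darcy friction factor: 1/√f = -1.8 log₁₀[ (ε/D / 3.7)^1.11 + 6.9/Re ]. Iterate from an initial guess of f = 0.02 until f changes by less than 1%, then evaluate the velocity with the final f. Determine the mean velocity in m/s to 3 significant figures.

V ≈ 8.37 m/s

Rearranging Darcy-Weisbach: V = √(2·ΔP·D/(f·L·ρ)). With ε/D = 4.9e-05/0.251 = 0.000195, iterate starting from f = 0.02:
  f = 0.02 → V = √(2·7.81e+04·0.251/(0.02·46·820)) = 7.209 m/s; Re = ρVD/μ = 6.157e+05; f → 0.015
  f = 0.015 → V = 8.325 m/s; Re = 7.11e+05; f → 0.01484
  f = 0.01484 → V = 8.368 m/s; Re = 7.146e+05; f → 0.01484
Converged (Δf/f < 1%). With the final f = 0.01484: V = √(2·7.81e+04·0.251/(0.01484·46·820)) = 8.369 m/s.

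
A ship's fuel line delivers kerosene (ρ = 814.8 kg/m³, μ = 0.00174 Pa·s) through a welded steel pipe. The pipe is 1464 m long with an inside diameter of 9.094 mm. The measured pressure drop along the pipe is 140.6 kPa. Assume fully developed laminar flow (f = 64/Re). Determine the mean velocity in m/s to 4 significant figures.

For laminar flow, f = 64/Re with Re = ρVD/μ, so Darcy-Weisbach reduces to ΔP = 32μLV/D². Solving for V: V = ΔP·D²/(32μL) = 1.406e+05·(0.009094)²/(32·0.00174·1464) = 0.1426 m/s.
Check: Re = ρVD/μ = 814.8·0.1426·0.009094/0.00174 = 607.5 < 2300, so the laminar assumption holds.

V ≈ 0.1426 m/s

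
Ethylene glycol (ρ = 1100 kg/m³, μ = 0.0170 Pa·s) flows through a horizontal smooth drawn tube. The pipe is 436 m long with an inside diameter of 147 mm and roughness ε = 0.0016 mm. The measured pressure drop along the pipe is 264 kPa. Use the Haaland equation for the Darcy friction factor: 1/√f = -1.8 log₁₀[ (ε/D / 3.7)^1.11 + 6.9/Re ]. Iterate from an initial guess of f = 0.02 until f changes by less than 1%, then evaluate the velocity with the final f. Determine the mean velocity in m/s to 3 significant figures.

V ≈ 2.57 m/s

Rearranging Darcy-Weisbach: V = √(2·ΔP·D/(f·L·ρ)). With ε/D = 1.6e-06/0.147 = 1.09e-05, iterate starting from f = 0.02:
  f = 0.02 → V = √(2·2.64e+05·0.147/(0.02·436·1100)) = 2.845 m/s; Re = ρVD/μ = 2.706e+04; f → 0.02392
  f = 0.02392 → V = 2.601 m/s; Re = 2.474e+04; f → 0.02444
  f = 0.02444 → V = 2.573 m/s; Re = 2.447e+04; f → 0.02451
Converged (Δf/f < 1%). With the final f = 0.02451: V = √(2·2.64e+05·0.147/(0.02451·436·1100)) = 2.57 m/s.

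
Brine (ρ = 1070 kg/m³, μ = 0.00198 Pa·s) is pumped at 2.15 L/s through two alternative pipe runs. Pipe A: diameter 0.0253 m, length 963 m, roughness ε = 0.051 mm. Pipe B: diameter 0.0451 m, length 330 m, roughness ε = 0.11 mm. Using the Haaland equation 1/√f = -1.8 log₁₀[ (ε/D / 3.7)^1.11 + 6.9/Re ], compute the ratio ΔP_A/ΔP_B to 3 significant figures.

ΔP_A/ΔP_B ≈ 48.0

Pipe A: V = Q/A = 0.00215/0.0005027 = 4.277 m/s; Re = 5.847e+04; ε/D = 0.00202; Haaland → f = 0.02596; ΔP_A = f(L/D)(ρV²/2) = 9.669e+06 Pa.
Pipe B: V = Q/A = 0.00215/0.001598 = 1.346 m/s; Re = 3.28e+04; ε/D = 0.00244; Haaland → f = 0.0284; ΔP_B = f(L/D)(ρV²/2) = 2.013e+05 Pa.
ΔP_A/ΔP_B = 9.669e+06/2.013e+05 = 48.0.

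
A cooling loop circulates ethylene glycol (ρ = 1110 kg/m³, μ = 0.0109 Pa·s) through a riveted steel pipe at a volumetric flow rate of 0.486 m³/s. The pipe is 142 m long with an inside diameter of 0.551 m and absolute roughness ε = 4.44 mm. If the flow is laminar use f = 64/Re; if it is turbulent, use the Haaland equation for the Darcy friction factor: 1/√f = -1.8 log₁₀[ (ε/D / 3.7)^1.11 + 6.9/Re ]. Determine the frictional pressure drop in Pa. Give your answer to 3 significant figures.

ΔP ≈ 21300 Pa

Cross-sectional area A = πD²/4 = π(0.551)²/4 = 0.2384 m²; mean velocity V = Q/A = 0.486/0.2384 = 2.038 m/s.
Reynolds number Re = ρVD/μ = 1110 · 2.038 · 0.551 / 0.0109 = 1.144e+05.
Re > 4000 → turbulent. Relative roughness ε/D = 0.00444/0.551 = 0.00806. Haaland: 1/√f = -1.8 log₁₀[(0.00806/3.7)^1.11 + 6.9/1.144e+05] = -1.8 log₁₀[0.00111 + 6.03e-05] = 5.277, so f = 0.03591.
Darcy-Weisbach: ΔP = f(L/D)(ρV²/2) = 0.03591·(142/0.551)·(1110·2.038²/2) = 0.03591·257.7·2306 = 2.134e+04 Pa.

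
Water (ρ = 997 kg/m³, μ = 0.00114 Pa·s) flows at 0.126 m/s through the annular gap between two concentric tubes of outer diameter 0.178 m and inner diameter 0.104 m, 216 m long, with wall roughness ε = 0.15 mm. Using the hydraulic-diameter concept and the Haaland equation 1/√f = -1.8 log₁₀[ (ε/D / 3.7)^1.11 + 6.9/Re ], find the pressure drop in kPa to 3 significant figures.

Hydraulic diameter D_h = 4A/P = D_o - D_i = 0.178 - 0.104 = 0.074 m.
Re = ρVD_h/μ = 997·0.126·0.074/0.00114 = 8154.
ε/D_h = 0.00015/0.074 = 0.00203; Haaland gives 1/√f = -1.8 log₁₀[0.00024+0.000846] = 5.336, so f = 0.03513.
ΔP = f(L/D_h)(ρV²/2) = 0.03513·216/0.074·7.914 = 811.5 Pa.
ΔP = 0.811 kPa.

ΔP ≈ 0.811 kPa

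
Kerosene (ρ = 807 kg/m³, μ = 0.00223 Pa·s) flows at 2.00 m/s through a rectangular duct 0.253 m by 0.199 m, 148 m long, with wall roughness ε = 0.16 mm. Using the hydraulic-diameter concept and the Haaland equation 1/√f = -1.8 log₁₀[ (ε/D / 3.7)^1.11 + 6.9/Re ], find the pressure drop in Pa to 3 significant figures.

Hydraulic diameter D_h = 4A/P = 4·(0.253·0.199)/(2·(0.253+0.199)) = 0.2014/0.904 = 0.2228 m.
Re = ρVD_h/μ = 807·2·0.2228/0.00223 = 1.612e+05.
ε/D_h = 0.00016/0.2228 = 0.000718; Haaland gives 1/√f = -1.8 log₁₀[7.58e-05+4.28e-05] = 7.067, so f = 0.02003.
ΔP = f(L/D_h)(ρV²/2) = 0.02003·148/0.2228·1614 = 2.147e+04 Pa.

ΔP ≈ 21500 Pa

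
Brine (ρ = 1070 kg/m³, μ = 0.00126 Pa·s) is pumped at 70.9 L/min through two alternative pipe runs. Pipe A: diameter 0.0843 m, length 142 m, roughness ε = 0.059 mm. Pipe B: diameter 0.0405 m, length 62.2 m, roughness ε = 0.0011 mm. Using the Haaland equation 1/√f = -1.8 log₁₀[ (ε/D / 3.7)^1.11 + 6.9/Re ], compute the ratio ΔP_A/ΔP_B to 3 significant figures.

ΔP_A/ΔP_B ≈ 0.0728

Pipe A: V = Q/A = 0.001182/0.005581 = 0.2117 m/s; Re = 1.516e+04; ε/D = 0.0007; Haaland → f = 0.02875; ΔP_A = f(L/D)(ρV²/2) = 1161 Pa.
Pipe B: V = Q/A = 0.001182/0.001288 = 0.9173 m/s; Re = 3.155e+04; ε/D = 2.72e-05; Haaland → f = 0.02309; ΔP_B = f(L/D)(ρV²/2) = 1.596e+04 Pa.
ΔP_A/ΔP_B = 1161/1.596e+04 = 0.0728.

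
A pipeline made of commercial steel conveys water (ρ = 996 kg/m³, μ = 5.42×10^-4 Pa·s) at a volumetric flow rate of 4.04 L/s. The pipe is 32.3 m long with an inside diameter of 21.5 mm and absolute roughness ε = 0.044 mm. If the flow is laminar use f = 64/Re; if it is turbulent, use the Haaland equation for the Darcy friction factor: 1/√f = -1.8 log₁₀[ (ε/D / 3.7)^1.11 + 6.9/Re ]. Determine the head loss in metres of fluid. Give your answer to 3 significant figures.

Q = 4.04 L/s = 4.04/1000 = 0.00404 m³/s.
Cross-sectional area A = πD²/4 = π(0.0215)²/4 = 0.0003631 m²; mean velocity V = Q/A = 0.00404/0.0003631 = 11.13 m/s.
Reynolds number Re = ρVD/μ = 996 · 11.13 · 0.0215 / 0.000542 = 4.397e+05.
Re > 4000 → turbulent. Relative roughness ε/D = 4.4e-05/0.0215 = 0.00205. Haaland: 1/√f = -1.8 log₁₀[(0.00205/3.7)^1.11 + 6.9/4.397e+05] = -1.8 log₁₀[0.000242 + 1.57e-05] = 6.459, so f = 0.02397.
Darcy-Weisbach: ΔP = f(L/D)(ρV²/2) = 0.02397·(32.3/0.0215)·(996·11.13²/2) = 0.02397·1502·6.167e+04 = 2.221e+06 Pa.
Head loss h_f = ΔP/(ρg) = 2.221e+06/(996·9.81) = 227 m.

h_f ≈ 227 m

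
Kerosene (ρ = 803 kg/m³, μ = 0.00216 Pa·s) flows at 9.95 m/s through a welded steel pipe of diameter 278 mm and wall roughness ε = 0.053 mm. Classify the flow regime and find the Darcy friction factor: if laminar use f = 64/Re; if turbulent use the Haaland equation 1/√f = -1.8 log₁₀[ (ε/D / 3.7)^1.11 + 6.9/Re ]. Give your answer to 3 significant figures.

Re = ρVD/μ = 803·9.95·0.278/0.00216 = 1.028e+06.
Re > 4000 → turbulent. ε/D = 5.3e-05/0.278 = 0.000191; Haaland: 1/√f = -1.8 log₁₀[1.74e-05 + 6.71e-06] = 8.312, so f = 0.01447.

f ≈ 0.0145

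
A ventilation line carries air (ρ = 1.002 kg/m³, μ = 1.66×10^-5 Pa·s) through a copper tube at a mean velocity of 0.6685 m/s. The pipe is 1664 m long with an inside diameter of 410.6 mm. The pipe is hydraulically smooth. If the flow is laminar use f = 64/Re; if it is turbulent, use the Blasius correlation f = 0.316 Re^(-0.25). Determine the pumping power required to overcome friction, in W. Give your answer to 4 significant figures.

P ≈ 2.237 W

Reynolds number Re = ρVD/μ = 1.002 · 0.6685 · 0.4106 / 1.66e-05 = 1.657e+04.
Re > 4000 → turbulent. Smooth-pipe (Blasius): f = 0.316 Re^(-0.25) = 0.316/(1.657e+04)^0.25 = 0.02785.
Darcy-Weisbach: ΔP = f(L/D)(ρV²/2) = 0.02785·(1664/0.4106)·(1.002·0.6685²/2) = 0.02785·4053·0.2239 = 25.27 Pa.
Q = V·A = 0.6685·0.1324 = 0.08852 m³/s.
Pumping power P = QΔP = 0.08852·25.27 = 2.2370 W = 2.237 W.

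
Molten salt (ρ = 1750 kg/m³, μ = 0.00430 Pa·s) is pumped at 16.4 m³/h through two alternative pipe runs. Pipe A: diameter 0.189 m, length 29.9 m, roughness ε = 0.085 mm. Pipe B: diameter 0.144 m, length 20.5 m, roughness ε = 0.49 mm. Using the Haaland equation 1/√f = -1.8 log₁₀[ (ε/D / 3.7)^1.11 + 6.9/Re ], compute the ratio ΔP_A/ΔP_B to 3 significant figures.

Pipe A: V = Q/A = 0.004556/0.02806 = 0.1624 m/s; Re = 1.249e+04; ε/D = 0.00045; Haaland → f = 0.0297; ΔP_A = f(L/D)(ρV²/2) = 108.4 Pa.
Pipe B: V = Q/A = 0.004556/0.01629 = 0.2797 m/s; Re = 1.639e+04; ε/D = 0.0034; Haaland → f = 0.0327; ΔP_B = f(L/D)(ρV²/2) = 318.8 Pa.
ΔP_A/ΔP_B = 108.4/318.8 = 0.340.

ΔP_A/ΔP_B ≈ 0.340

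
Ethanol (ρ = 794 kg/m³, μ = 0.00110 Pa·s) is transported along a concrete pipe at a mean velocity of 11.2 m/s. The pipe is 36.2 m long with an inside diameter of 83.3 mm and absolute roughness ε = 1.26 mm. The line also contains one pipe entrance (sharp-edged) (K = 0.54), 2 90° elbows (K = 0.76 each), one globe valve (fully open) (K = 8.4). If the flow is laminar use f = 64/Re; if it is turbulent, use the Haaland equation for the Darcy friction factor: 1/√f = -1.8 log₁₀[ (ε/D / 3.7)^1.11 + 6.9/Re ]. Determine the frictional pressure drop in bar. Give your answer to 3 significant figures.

ΔP ≈ 14.7 bar

Reynolds number Re = ρVD/μ = 794 · 11.2 · 0.0833 / 0.0011 = 6.734e+05.
Re > 4000 → turbulent. Relative roughness ε/D = 0.00126/0.0833 = 0.0151. Haaland: 1/√f = -1.8 log₁₀[(0.0151/3.7)^1.11 + 6.9/6.734e+05] = -1.8 log₁₀[0.00223 + 1.02e-05] = 4.769, so f = 0.04398.
Total minor-loss coefficient ΣK = 1·0.54 + 2·0.76 + 1·8.4 = 10.5.
ΔP = [f·L/D + ΣK]·(ρV²/2) = [0.04398·36.2/0.0833 + 10.5]·(794·11.2²/2) = [19.11 + 10.5]·4.98e+04 = 1.473e+06 Pa.
ΔP = 1.473e+06 Pa = 14.7 bar.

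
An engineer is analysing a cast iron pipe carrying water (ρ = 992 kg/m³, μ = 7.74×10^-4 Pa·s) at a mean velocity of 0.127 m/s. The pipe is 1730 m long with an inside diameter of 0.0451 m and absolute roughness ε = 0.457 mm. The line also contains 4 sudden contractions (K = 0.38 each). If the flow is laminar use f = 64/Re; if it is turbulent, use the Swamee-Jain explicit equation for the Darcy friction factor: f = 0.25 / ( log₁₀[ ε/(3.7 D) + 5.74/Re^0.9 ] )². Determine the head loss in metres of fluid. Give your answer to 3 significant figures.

h_f ≈ 1.45 m

Reynolds number Re = ρVD/μ = 992 · 0.127 · 0.0451 / 0.000774 = 7341.
Re > 4000 → turbulent. Relative roughness ε/D = 0.000457/0.0451 = 0.0101. Swamee-Jain: f = 0.25/(log₁₀[0.0101/3.7 + 5.74/7341^0.9])² = 0.25/(log₁₀[0.00274 + 0.0019])² = 0.25/(-2.333)² = 0.04592.
Total minor-loss coefficient ΣK = 4·0.38 = 1.52.
ΔP = [f·L/D + ΣK]·(ρV²/2) = [0.04592·1730/0.0451 + 1.52]·(992·0.127²/2) = [1762 + 1.52]·8 = 1.41e+04 Pa.
Head loss h_f = ΔP/(ρg) = 1.41e+04/(992·9.81) = 1.45 m.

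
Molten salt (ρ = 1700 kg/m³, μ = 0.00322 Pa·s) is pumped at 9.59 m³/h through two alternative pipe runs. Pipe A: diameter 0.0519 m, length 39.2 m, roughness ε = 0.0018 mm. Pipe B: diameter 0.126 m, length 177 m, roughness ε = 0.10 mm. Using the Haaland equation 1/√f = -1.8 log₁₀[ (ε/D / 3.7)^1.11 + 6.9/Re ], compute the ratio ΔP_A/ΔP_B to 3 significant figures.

ΔP_A/ΔP_B ≈ 14.4

Pipe A: V = Q/A = 0.002664/0.002116 = 1.259 m/s; Re = 3.45e+04; ε/D = 3.47e-05; Haaland → f = 0.02263; ΔP_A = f(L/D)(ρV²/2) = 2.303e+04 Pa.
Pipe B: V = Q/A = 0.002664/0.01247 = 0.2136 m/s; Re = 1.421e+04; ε/D = 0.000794; Haaland → f = 0.02933; ΔP_B = f(L/D)(ρV²/2) = 1598 Pa.
ΔP_A/ΔP_B = 2.303e+04/1598 = 14.4.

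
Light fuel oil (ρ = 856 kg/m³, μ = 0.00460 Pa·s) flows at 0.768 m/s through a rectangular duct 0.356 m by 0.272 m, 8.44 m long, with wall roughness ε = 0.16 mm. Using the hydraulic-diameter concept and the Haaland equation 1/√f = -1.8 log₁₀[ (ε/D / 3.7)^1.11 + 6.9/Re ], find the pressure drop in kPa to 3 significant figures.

Hydraulic diameter D_h = 4A/P = 4·(0.356·0.272)/(2·(0.356+0.272)) = 0.3873/1.256 = 0.3084 m.
Re = ρVD_h/μ = 856·0.768·0.3084/0.0046 = 4.407e+04.
ε/D_h = 0.00016/0.3084 = 0.000519; Haaland gives 1/√f = -1.8 log₁₀[5.28e-05+0.000157] = 6.622, so f = 0.0228.
ΔP = f(L/D_h)(ρV²/2) = 0.0228·8.44/0.3084·252.4 = 157.5 Pa.
ΔP = 0.158 kPa.

ΔP ≈ 0.158 kPa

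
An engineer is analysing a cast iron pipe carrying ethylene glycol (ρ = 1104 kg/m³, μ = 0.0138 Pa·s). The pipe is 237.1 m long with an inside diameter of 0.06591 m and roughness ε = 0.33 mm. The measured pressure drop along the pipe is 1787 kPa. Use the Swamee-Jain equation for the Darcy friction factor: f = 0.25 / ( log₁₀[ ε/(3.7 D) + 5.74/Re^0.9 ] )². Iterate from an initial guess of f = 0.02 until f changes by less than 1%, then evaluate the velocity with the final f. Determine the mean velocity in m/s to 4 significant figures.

V ≈ 5.146 m/s

Rearranging Darcy-Weisbach: V = √(2·ΔP·D/(f·L·ρ)). With ε/D = 0.00033/0.06591 = 0.00501, iterate starting from f = 0.02:
  f = 0.02 → V = √(2·1.787e+06·0.06591/(0.02·237.1·1104)) = 6.708 m/s; Re = ρVD/μ = 3.537e+04; f → 0.03328
  f = 0.03328 → V = 5.2 m/s; Re = 2.742e+04; f → 0.03396
  f = 0.03396 → V = 5.148 m/s; Re = 2.714e+04; f → 0.03399
Converged (Δf/f < 1%). With the final f = 0.03399: V = √(2·1.787e+06·0.06591/(0.03399·237.1·1104)) = 5.146 m/s.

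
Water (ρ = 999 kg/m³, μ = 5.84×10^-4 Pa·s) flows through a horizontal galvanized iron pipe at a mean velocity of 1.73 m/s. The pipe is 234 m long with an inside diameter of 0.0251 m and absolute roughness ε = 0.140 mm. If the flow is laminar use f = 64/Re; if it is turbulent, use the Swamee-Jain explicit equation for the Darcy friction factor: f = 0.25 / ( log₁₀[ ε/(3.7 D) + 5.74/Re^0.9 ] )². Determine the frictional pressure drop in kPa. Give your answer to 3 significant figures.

Reynolds number Re = ρVD/μ = 999 · 1.73 · 0.0251 / 0.000584 = 7.428e+04.
Re > 4000 → turbulent. Relative roughness ε/D = 0.00014/0.0251 = 0.00558. Swamee-Jain: f = 0.25/(log₁₀[0.00558/3.7 + 5.74/7.428e+04^0.9])² = 0.25/(log₁₀[0.00151 + 0.000237])² = 0.25/(-2.758)² = 0.03286.
Darcy-Weisbach: ΔP = f(L/D)(ρV²/2) = 0.03286·(234/0.0251)·(999·1.73²/2) = 0.03286·9323·1495 = 4.58e+05 Pa.
ΔP = 4.58e+05 Pa = 458 kPa.

ΔP ≈ 458 kPa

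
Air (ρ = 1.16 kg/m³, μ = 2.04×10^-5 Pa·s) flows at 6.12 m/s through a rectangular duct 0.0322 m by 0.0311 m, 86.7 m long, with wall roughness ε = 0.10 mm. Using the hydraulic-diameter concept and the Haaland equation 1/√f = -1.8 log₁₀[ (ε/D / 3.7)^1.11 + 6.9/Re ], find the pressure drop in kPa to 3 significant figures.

Hydraulic diameter D_h = 4A/P = 4·(0.0322·0.0311)/(2·(0.0322+0.0311)) = 0.004006/0.1266 = 0.03164 m.
Re = ρVD_h/μ = 1.16·6.12·0.03164/2.04e-05 = 1.101e+04.
ε/D_h = 0.0001/0.03164 = 0.00316; Haaland gives 1/√f = -1.8 log₁₀[0.000393+0.000627] = 5.385, so f = 0.03448.
ΔP = f(L/D_h)(ρV²/2) = 0.03448·86.7/0.03164·21.72 = 2053 Pa.
ΔP = 2.05 kPa.

ΔP ≈ 2.05 kPa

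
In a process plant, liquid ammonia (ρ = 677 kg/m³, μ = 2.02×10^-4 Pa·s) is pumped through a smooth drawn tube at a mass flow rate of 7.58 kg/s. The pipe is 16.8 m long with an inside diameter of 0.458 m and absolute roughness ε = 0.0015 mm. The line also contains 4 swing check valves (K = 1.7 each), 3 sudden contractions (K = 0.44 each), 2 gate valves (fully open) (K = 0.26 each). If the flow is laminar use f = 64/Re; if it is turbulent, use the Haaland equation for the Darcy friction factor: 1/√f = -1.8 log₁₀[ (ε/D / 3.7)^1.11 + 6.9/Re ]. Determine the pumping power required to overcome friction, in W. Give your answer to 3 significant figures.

P ≈ 0.163 W

A = πD²/4 = π(0.458)²/4 = 0.1647 m²; mean velocity V = ṁ/(ρA) = 7.58/(677 · 0.1647) = 0.06796 m/s.
Reynolds number Re = ρVD/μ = 677 · 0.06796 · 0.458 / 0.000202 = 1.043e+05.
Re > 4000 → turbulent. Relative roughness ε/D = 1.5e-06/0.458 = 3.28e-06. Haaland: 1/√f = -1.8 log₁₀[(3.28e-06/3.7)^1.11 + 6.9/1.043e+05] = -1.8 log₁₀[1.91e-07 + 6.61e-05] = 7.521, so f = 0.01768.
Total minor-loss coefficient ΣK = 4·1.7 + 3·0.44 + 2·0.26 = 8.64.
ΔP = [f·L/D + ΣK]·(ρV²/2) = [0.01768·16.8/0.458 + 8.64]·(677·0.06796²/2) = [0.6485 + 8.64]·1.563 = 14.52 Pa.
Q = ṁ/ρ = 7.58/677 = 0.0112 m³/s.
Pumping power P = QΔP = 0.0112·14.52 = 0.1626 W = 0.163 W.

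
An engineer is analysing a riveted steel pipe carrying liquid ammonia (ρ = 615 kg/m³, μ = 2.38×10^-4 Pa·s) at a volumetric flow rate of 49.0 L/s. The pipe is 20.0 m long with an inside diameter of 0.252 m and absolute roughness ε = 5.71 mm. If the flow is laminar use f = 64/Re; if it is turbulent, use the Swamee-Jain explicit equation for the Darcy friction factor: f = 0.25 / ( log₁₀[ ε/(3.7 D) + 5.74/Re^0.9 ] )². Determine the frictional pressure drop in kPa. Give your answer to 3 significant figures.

Q = 49.0 L/s = 49.0/1000 = 0.049 m³/s.
Cross-sectional area A = πD²/4 = π(0.252)²/4 = 0.04988 m²; mean velocity V = Q/A = 0.049/0.04988 = 0.9824 m/s.
Reynolds number Re = ρVD/μ = 615 · 0.9824 · 0.252 / 0.000238 = 6.397e+05.
Re > 4000 → turbulent. Relative roughness ε/D = 0.00571/0.252 = 0.0227. Swamee-Jain: f = 0.25/(log₁₀[0.0227/3.7 + 5.74/6.397e+05^0.9])² = 0.25/(log₁₀[0.00612 + 3.42e-05])² = 0.25/(-2.211)² = 0.05116.
Darcy-Weisbach: ΔP = f(L/D)(ρV²/2) = 0.05116·(20/0.252)·(615·0.9824²/2) = 0.05116·79.37·296.8 = 1205 Pa.
ΔP = 1205 Pa = 1.21 kPa.

ΔP ≈ 1.21 kPa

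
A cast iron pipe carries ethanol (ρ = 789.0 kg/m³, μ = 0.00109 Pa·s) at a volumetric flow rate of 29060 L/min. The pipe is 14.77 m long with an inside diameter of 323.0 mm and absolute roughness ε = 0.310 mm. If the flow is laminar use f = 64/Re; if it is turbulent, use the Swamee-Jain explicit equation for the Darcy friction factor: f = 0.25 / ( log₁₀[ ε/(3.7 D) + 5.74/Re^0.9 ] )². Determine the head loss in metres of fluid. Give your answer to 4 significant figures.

h_f ≈ 1.608 m

Q = 29060 L/min = 29060/60000 = 0.4843 m³/s.
Cross-sectional area A = πD²/4 = π(0.323)²/4 = 0.08194 m²; mean velocity V = Q/A = 0.4843/0.08194 = 5.911 m/s.
Reynolds number Re = ρVD/μ = 789 · 5.911 · 0.323 / 0.00109 = 1.382e+06.
Re > 4000 → turbulent. Relative roughness ε/D = 0.00031/0.323 = 0.00096. Swamee-Jain: f = 0.25/(log₁₀[0.00096/3.7 + 5.74/1.382e+06^0.9])² = 0.25/(log₁₀[0.000259 + 1.71e-05])² = 0.25/(-3.558)² = 0.01974.
Darcy-Weisbach: ΔP = f(L/D)(ρV²/2) = 0.01974·(14.77/0.323)·(789·5.911²/2) = 0.01974·45.73·1.378e+04 = 1.244e+04 Pa.
Head loss h_f = ΔP/(ρg) = 1.244e+04/(789·9.81) = 1.608 m.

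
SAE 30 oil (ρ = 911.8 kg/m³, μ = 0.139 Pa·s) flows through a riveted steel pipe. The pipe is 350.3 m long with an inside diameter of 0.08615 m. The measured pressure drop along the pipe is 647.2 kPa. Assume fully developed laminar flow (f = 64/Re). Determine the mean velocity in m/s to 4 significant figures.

V ≈ 3.083 m/s

For laminar flow, f = 64/Re with Re = ρVD/μ, so Darcy-Weisbach reduces to ΔP = 32μLV/D². Solving for V: V = ΔP·D²/(32μL) = 6.472e+05·(0.08615)²/(32·0.139·350.3) = 3.083 m/s.
Check: Re = ρVD/μ = 911.8·3.083·0.08615/0.139 = 1742 < 2300, so the laminar assumption holds.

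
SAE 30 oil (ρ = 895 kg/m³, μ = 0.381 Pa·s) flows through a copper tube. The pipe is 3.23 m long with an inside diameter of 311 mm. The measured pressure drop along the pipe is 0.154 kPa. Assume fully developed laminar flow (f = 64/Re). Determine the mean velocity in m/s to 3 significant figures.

For laminar flow, f = 64/Re with Re = ρVD/μ, so Darcy-Weisbach reduces to ΔP = 32μLV/D². Solving for V: V = ΔP·D²/(32μL) = 154·(0.311)²/(32·0.381·3.23) = 0.3782 m/s.
Check: Re = ρVD/μ = 895·0.3782·0.311/0.381 = 276.3 < 2300, so the laminar assumption holds.

V ≈ 0.378 m/s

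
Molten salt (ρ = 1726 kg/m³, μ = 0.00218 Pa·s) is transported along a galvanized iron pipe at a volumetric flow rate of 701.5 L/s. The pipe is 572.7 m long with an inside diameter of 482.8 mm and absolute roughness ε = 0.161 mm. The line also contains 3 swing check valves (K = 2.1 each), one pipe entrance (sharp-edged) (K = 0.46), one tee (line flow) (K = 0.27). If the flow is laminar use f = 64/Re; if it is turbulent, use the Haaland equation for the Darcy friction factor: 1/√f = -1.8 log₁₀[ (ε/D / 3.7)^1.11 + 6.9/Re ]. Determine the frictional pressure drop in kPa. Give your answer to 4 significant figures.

Q = 701.5 L/s = 701.5/1000 = 0.7015 m³/s.
Cross-sectional area A = πD²/4 = π(0.4828)²/4 = 0.1831 m²; mean velocity V = Q/A = 0.7015/0.1831 = 3.832 m/s.
Reynolds number Re = ρVD/μ = 1726 · 3.832 · 0.4828 / 0.00218 = 1.465e+06.
Re > 4000 → turbulent. Relative roughness ε/D = 0.000161/0.4828 = 0.000333. Haaland: 1/√f = -1.8 log₁₀[(0.000333/3.7)^1.11 + 6.9/1.465e+06] = -1.8 log₁₀[3.24e-05 + 4.71e-06] = 7.976, so f = 0.01572.
Total minor-loss coefficient ΣK = 3·2.1 + 1·0.46 + 1·0.27 = 7.03.
ΔP = [f·L/D + ΣK]·(ρV²/2) = [0.01572·572.7/0.4828 + 7.03]·(1726·3.832²/2) = [18.65 + 7.03]·1.267e+04 = 3.254e+05 Pa.
ΔP = 3.254e+05 Pa = 325.4 kPa.

ΔP ≈ 325.4 kPa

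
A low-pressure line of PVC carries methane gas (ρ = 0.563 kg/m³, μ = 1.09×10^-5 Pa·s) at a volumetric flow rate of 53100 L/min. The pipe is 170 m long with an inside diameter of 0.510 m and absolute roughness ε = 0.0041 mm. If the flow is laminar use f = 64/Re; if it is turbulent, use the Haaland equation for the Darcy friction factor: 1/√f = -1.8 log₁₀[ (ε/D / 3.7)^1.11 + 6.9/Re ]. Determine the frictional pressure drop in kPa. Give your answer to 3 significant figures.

Q = 53100 L/min = 53100/60000 = 0.885 m³/s.
Cross-sectional area A = πD²/4 = π(0.51)²/4 = 0.2043 m²; mean velocity V = Q/A = 0.885/0.2043 = 4.332 m/s.
Reynolds number Re = ρVD/μ = 0.563 · 4.332 · 0.51 / 1.09e-05 = 1.141e+05.
Re > 4000 → turbulent. Relative roughness ε/D = 4.1e-06/0.51 = 8.04e-06. Haaland: 1/√f = -1.8 log₁₀[(8.04e-06/3.7)^1.11 + 6.9/1.141e+05] = -1.8 log₁₀[5.18e-07 + 6.05e-05] = 7.587, so f = 0.01737.
Darcy-Weisbach: ΔP = f(L/D)(ρV²/2) = 0.01737·(170/0.51)·(0.563·4.332²/2) = 0.01737·333.3·5.283 = 30.6 Pa.
ΔP = 30.6 Pa = 0.0306 kPa.

ΔP ≈ 0.0306 kPa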